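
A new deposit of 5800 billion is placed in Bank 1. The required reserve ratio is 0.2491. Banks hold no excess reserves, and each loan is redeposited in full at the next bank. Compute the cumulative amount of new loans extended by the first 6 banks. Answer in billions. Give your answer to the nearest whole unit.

14350 billion

Bank i lends (1 − rr)^i of the original deposit: Bank 1 lends 5800·0.7509 = 4355.2200, Bank 2 lends 5800·0.7509² ≈ 3270.3347, and so on.
Summing a geometric series: total = 5800·[0.7509·(1 − 0.7509^6) / (1 − 0.7509)] ≈ 14349.6052 billion.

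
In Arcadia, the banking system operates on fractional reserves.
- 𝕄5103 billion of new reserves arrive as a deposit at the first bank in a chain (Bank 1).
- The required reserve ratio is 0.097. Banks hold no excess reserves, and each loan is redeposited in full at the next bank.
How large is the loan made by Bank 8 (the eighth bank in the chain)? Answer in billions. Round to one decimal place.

Each bank lends a fraction (1 − rr) = 0.9030 of the deposit it receives, so Bank 8 receives 5103·0.9030^7 and lends 5103·0.9030^8 ≈ 2255.9401 billion.

𝕄2255.9 billion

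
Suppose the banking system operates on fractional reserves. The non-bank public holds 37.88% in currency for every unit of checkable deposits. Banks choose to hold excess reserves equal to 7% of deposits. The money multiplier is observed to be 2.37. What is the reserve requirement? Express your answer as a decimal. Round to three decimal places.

0.133

Using m = 2.37. Since m = (1 + c)/(c + rr + e), the denominator satisfies c + rr + e = (1 + c)/m = (1 + 0.3788) / 2.37 ≈ 0.581772.
With c = 0.3788 and e = 0.07, the reserve requirement is 0.581772 − 0.3788 − 0.07 = 0.132972.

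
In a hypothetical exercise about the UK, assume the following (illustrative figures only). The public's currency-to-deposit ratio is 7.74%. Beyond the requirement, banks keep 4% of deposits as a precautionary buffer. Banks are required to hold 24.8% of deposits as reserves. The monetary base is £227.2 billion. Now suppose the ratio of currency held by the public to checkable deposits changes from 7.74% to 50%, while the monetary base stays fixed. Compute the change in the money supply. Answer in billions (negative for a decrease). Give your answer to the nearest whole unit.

Initially m₁ = (1 + 0.0774) / (0.248 + 0.04 + 0.0774) ≈ 2.9485, so M₁ = 2.9485 × 227.2 = 669.8992 billion.
After the change m₂ = (1 + 0.5) / (0.248 + 0.04 + 0.5) ≈ 1.9036, so M₂ = 1.9036 × 227.2 ≈ 432.4979 billion.
ΔM = M₂ − M₁ = 432.4979 − 669.8992 = -237.4013 billion.

-237 billion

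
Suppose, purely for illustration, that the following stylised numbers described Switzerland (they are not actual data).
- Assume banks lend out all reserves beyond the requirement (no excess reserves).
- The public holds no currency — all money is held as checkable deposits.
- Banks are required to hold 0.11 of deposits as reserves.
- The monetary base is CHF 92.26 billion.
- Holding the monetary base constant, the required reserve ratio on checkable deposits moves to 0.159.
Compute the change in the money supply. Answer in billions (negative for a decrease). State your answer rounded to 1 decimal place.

Initially m₁ = 1 / (0.11) ≈ 9.0909, so M₁ = 9.0909 × 92.26 ≈ 838.7264 billion.
After the change m₂ = 1 / (0.159) ≈ 6.2893, so M₂ = 6.2893 × 92.26 ≈ 580.2508 billion.
ΔM = M₂ − M₁ = 580.2508 − 838.7264 = -258.4756 billion.

-258.5 billion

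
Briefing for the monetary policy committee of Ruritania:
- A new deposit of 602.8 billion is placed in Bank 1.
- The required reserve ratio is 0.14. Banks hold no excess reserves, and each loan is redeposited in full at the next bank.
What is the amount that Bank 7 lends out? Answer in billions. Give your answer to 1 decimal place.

Each bank lends a fraction (1 − rr) = 0.8600 of the deposit it receives, so Bank 7 receives 602.8·0.8600^6 and lends 602.8·0.8600^7 ≈ 209.7309 billion.

209.7 billion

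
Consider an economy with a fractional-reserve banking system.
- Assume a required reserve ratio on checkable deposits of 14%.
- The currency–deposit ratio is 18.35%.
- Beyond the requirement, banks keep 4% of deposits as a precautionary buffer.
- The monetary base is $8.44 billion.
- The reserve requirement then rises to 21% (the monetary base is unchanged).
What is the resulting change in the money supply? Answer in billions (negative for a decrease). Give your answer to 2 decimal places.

Initially m₁ = (1 + 0.1835) / (0.14 + 0.04 + 0.1835) ≈ 3.2558, so M₁ = 3.2558 × 8.44 ≈ 27.479 billion.
After the change m₂ = (1 + 0.1835) / (0.21 + 0.04 + 0.1835) ≈ 2.7301, so M₂ = 2.7301 × 8.44 ≈ 23.042 billion.
ΔM = M₂ − M₁ = 23.042 − 27.479 = -4.437 billion.

-4.44 billion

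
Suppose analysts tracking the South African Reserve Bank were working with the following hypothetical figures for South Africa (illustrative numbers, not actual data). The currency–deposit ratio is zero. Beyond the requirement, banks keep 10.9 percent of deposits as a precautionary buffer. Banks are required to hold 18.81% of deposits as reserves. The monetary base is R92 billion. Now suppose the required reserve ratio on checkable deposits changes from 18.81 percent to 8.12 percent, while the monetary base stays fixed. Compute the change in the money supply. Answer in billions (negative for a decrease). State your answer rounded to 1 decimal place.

Initially m₁ = 1 / (0.1881 + 0.109) ≈ 3.3659, so M₁ = 3.3659 × 92 = 309.6628 billion.
After the change m₂ = 1 / (0.0812 + 0.109) ≈ 5.2576, so M₂ = 5.2576 × 92 = 483.6992 billion.
ΔM = M₂ − M₁ = 483.6992 − 309.6628 = 174.0364 billion.

R174.0 billion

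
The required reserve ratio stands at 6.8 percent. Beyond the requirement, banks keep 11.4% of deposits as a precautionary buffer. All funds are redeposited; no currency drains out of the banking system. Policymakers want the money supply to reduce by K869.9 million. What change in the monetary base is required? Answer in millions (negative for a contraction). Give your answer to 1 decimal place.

-158.3 million

The money multiplier is m = 1 / (rr + e) = 1 / (0.068 + 0.114) ≈ 5.49451.
ΔMB = ΔM / m = (−869.9) / 5.49451 ≈ -158.3217 million.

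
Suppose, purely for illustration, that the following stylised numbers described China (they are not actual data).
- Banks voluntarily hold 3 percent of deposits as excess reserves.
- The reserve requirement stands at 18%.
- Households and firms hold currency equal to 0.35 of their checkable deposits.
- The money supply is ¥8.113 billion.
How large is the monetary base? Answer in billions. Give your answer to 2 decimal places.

The money multiplier is m = (1 + c) / (rr + e + c) = (1 + 0.35) / (0.18 + 0.03 + 0.35) ≈ 2.4107.
MB = M / m = 8.113 / 2.4107 ≈ 3.3654 billion.

¥3.37 billion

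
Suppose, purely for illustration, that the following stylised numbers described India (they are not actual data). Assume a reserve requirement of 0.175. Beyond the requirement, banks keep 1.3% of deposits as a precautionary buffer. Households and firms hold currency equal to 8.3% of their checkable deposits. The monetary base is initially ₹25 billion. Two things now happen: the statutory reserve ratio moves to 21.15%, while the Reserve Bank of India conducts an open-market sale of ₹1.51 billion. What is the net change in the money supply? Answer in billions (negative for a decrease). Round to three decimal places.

Before: m₁ = (1 + 0.083) / (0.175 + 0.013 + 0.083) ≈ 3.996310, MB₁ = 25, so M₁ = 3.996310 × 25 ≈ 99.9077 billion.
After: m₂ = (1 + 0.083) / (0.2115 + 0.013 + 0.083) ≈ 3.521951, MB₂ = 25 − 1.51 = 23.49, so M₂ = 3.521951 × 23.49 ≈ 82.7306 billion.
ΔM = M₂ − M₁ = 82.7306 − 99.9077 = -17.1771 billion.

-17.177 billion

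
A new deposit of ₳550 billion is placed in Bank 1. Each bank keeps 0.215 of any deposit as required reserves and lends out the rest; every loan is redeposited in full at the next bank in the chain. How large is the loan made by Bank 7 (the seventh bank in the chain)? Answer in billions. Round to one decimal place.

Each bank lends a fraction (1 − rr) = 0.7850 of the deposit it receives, so Bank 7 receives 550·0.7850^6 and lends 550·0.7850^7 ≈ 101.0300 billion.

₳101.0 billion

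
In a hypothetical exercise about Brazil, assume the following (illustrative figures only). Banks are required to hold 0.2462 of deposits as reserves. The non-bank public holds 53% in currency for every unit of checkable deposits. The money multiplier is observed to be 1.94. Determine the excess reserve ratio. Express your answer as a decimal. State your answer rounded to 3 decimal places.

Using m = 1.94. Since m = (1 + c)/(c + rr + e), the denominator satisfies c + rr + e = (1 + c)/m = (1 + 0.53) / 1.94 ≈ 0.788660.
With c = 0.53 and rr = 0.2462, the excess reserve ratio is 0.788660 − 0.53 − 0.2462 = 0.01246.

0.012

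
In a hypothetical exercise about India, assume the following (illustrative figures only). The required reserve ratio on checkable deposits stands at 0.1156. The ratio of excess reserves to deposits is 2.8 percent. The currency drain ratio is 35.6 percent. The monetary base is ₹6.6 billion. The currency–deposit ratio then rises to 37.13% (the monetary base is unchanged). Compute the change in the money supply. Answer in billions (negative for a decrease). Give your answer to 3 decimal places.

Initially m₁ = (1 + 0.356) / (0.1156 + 0.028 + 0.356) ≈ 2.71417, so M₁ = 2.71417 × 6.6 ≈ 17.9135 billion.
After the change m₂ = (1 + 0.3713) / (0.1156 + 0.028 + 0.3713) ≈ 2.66324, so M₂ = 2.66324 × 6.6 ≈ 17.5774 billion.
ΔM = M₂ − M₁ = 17.5774 − 17.9135 = -0.3361 billion.

-0.336 billion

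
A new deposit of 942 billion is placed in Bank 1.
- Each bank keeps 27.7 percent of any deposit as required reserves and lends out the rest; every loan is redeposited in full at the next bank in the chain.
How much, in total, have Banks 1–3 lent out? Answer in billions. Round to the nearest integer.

Bank i lends (1 − rr)^i of the original deposit: Bank 1 lends 942·0.7230 = 681.0660, Bank 2 lends 942·0.7230² ≈ 492.4107, and so on.
Summing a geometric series: total = 942·[0.7230·(1 − 0.7230^3) / (1 − 0.7230)] ≈ 1529.4897 billion.

1529 billion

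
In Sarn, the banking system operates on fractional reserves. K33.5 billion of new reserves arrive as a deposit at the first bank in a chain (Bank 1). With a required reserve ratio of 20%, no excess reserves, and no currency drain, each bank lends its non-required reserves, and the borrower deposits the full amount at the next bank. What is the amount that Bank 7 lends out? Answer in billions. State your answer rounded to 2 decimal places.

K7.03 billion

Each bank lends a fraction (1 − rr) = 0.8000 of the deposit it receives, so Bank 7 receives 33.5·0.8000^6 and lends 33.5·0.8000^7 ≈ 7.0255 billion.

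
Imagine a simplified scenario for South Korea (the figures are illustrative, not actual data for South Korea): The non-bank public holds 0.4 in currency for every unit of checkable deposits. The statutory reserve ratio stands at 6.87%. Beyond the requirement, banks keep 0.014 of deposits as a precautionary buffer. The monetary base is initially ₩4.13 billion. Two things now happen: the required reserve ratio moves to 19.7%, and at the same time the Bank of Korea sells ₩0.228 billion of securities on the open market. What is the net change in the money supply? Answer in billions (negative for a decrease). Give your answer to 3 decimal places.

Before: m₁ = (1 + 0.4) / (0.0687 + 0.014 + 0.4) ≈ 2.90035, MB₁ = 4.13, so M₁ = 2.90035 × 4.13 ≈ 11.9784 billion.
After: m₂ = (1 + 0.4) / (0.197 + 0.014 + 0.4) ≈ 2.29133, MB₂ = 4.13 − 0.228 = 3.902, so M₂ = 2.29133 × 3.902 ≈ 8.9408 billion.
ΔM = M₂ − M₁ = 8.9408 − 11.9784 = -3.0376 billion.

-3.038 billion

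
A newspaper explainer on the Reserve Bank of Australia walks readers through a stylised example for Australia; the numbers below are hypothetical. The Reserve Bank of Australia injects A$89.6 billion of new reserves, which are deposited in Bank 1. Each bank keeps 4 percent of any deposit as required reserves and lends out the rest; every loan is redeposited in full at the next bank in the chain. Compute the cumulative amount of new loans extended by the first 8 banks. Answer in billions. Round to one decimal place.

A$599.1 billion

Bank i lends (1 − rr)^i of the original deposit: Bank 1 lends 89.6·0.9600 = 86.0160, Bank 2 lends 89.6·0.9600² ≈ 82.5754, and so on.
Summing a geometric series: total = 89.6·[0.9600·(1 − 0.9600^8) / (1 − 0.9600)] ≈ 599.1238 billion.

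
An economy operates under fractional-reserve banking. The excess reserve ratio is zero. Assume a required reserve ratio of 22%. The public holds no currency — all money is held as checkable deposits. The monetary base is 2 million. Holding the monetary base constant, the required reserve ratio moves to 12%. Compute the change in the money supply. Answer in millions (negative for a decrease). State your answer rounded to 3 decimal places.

7.576 million

Initially m₁ = 1 / (0.22) ≈ 4.54545, so M₁ = 4.54545 × 2 = 9.0909 million.
After the change m₂ = 1 / (0.12) ≈ 8.33333, so M₂ = 8.33333 × 2 ≈ 16.6667 million.
ΔM = M₂ − M₁ = 16.6667 − 9.0909 = 7.5758 million.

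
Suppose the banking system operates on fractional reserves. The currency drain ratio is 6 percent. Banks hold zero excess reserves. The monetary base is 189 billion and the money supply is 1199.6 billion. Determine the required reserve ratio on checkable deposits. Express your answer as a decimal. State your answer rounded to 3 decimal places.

0.107

Using m = M/MB = 1199.6/189 ≈ 6.347090. Since m = (1 + c)/(c + rr + e), the denominator satisfies c + rr + e = (1 + c)/m = (1 + 0.06) / 6.347090 ≈ 0.167006.
With c = 0.06 and e = 0, the required reserve ratio on checkable deposits is 0.167006 − 0.06 − 0 = 0.107006.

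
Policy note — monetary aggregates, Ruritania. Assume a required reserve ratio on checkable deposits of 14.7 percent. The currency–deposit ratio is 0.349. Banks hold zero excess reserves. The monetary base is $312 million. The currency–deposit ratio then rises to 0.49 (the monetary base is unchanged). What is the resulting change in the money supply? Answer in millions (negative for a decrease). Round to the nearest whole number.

-119 million

Initially m₁ = (1 + 0.349) / (0.147 + 0.349) ≈ 2.7198, so M₁ = 2.7198 × 312 = 848.5776 million.
After the change m₂ = (1 + 0.49) / (0.147 + 0.49) ≈ 2.3391, so M₂ = 2.3391 × 312 = 729.7992 million.
ΔM = M₂ − M₁ = 729.7992 − 848.5776 = -118.7784 million.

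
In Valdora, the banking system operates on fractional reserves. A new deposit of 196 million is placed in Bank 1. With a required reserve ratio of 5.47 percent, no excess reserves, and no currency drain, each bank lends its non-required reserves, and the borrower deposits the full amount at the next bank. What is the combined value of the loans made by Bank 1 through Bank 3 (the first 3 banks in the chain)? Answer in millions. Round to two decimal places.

525.99 million

Bank i lends (1 − rr)^i of the original deposit: Bank 1 lends 196·0.9453 = 185.2788, Bank 2 lends 196·0.9453² ≈ 175.1440, and so on.
Summing a geometric series: total = 196·[0.9453·(1 − 0.9453^3) / (1 − 0.9453)] ≈ 525.9865 million.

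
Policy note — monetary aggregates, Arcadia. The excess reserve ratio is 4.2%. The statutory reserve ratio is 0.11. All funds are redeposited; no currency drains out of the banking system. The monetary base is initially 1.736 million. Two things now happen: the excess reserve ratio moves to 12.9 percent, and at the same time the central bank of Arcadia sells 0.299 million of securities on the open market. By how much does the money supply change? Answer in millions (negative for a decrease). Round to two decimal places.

Before: m₁ = 1 / (0.11 + 0.042) ≈ 6.5789, MB₁ = 1.736, so M₁ = 6.5789 × 1.736 ≈ 11.421 million.
After: m₂ = 1 / (0.11 + 0.129) ≈ 4.1841, MB₂ = 1.736 − 0.299 = 1.437, so M₂ = 4.1841 × 1.437 ≈ 6.0126 million.
ΔM = M₂ − M₁ = 6.0126 − 11.421 = -5.4084 million.

-5.41 million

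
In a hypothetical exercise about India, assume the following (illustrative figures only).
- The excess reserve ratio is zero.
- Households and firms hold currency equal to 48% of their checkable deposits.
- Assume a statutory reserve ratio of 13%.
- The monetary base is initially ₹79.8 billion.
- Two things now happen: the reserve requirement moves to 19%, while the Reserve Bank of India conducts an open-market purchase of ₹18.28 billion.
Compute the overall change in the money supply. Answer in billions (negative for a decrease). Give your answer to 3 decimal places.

₹23.041 billion

Before: m₁ = (1 + 0.48) / (0.13 + 0.48) ≈ 2.426230, MB₁ = 79.8, so M₁ = 2.426230 × 79.8 ≈ 193.6132 billion.
After: m₂ = (1 + 0.48) / (0.19 + 0.48) ≈ 2.208955, MB₂ = 79.8 + 18.28 = 98.08, so M₂ = 2.208955 × 98.08 ≈ 216.6543 billion.
ΔM = M₂ − M₁ = 216.6543 − 193.6132 = 23.0411 billion.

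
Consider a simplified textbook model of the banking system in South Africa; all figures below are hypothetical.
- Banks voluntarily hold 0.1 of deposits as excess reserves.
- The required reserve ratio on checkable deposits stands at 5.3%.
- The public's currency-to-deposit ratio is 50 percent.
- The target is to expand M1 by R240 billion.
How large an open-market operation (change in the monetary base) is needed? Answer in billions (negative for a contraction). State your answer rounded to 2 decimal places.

R104.48 billion

The money multiplier is m = (1 + c) / (rr + e + c) = (1 + 0.5) / (0.053 + 0.1 + 0.5) ≈ 2.297090.
ΔMB = ΔM / m = (+240) / 2.297090 ≈ 104.48 billion.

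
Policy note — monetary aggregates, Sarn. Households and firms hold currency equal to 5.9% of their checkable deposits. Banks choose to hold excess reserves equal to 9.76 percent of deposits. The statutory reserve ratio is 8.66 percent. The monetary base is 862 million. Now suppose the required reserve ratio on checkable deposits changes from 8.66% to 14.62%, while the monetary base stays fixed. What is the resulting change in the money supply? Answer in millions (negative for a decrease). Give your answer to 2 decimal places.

-738.81 million

Initially m₁ = (1 + 0.059) / (0.0866 + 0.0976 + 0.059) ≈ 4.354441, so M₁ = 4.354441 × 862 ≈ 3753.5281 million.
After the change m₂ = (1 + 0.059) / (0.1462 + 0.0976 + 0.059) ≈ 3.497358, so M₂ = 3.497358 × 862 ≈ 3014.7226 million.
ΔM = M₂ − M₁ = 3014.7226 − 3753.5281 = -738.8055 million.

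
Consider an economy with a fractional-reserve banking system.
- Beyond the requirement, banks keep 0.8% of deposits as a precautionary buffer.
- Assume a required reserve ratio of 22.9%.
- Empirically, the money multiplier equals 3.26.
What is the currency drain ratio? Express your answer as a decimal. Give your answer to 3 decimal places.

Using m = 3.26. From m = (1 + c)/(c + rr + e), rearranging gives 1 + c = m·(c + rr + e), so c·(1 − m) = m·(rr + e) − 1.
Hence c = [m·(rr + e) − 1]/(1 − m) = [3.26 × (0.229 + 0.008) − 1] / (1 − 3.26) ≈ 0.100611.

0.101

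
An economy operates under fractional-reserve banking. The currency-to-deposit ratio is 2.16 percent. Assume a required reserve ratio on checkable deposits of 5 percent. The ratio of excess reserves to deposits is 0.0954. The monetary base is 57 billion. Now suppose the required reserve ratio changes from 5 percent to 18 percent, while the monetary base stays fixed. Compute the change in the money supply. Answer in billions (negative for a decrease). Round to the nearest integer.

Initially m₁ = (1 + 0.0216) / (0.05 + 0.0954 + 0.0216) ≈ 6.1174, so M₁ = 6.1174 × 57 = 348.6918 billion.
After the change m₂ = (1 + 0.0216) / (0.18 + 0.0954 + 0.0216) ≈ 3.4397, so M₂ = 3.4397 × 57 = 196.0629 billion.
ΔM = M₂ − M₁ = 196.0629 − 348.6918 = -152.6289 billion.

-153 billion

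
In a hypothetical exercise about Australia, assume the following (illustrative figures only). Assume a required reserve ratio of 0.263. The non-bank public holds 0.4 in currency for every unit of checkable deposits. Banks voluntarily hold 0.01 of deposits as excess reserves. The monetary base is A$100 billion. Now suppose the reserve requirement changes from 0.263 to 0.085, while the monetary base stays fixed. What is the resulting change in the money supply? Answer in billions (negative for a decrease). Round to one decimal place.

Initially m₁ = (1 + 0.4) / (0.263 + 0.01 + 0.4) ≈ 2.0802, so M₁ = 2.0802 × 100 = 208.02 billion.
After the change m₂ = (1 + 0.4) / (0.085 + 0.01 + 0.4) ≈ 2.8283, so M₂ = 2.8283 × 100 = 282.83 billion.
ΔM = M₂ − M₁ = 282.83 − 208.02 = 74.81 billion.

A$74.8 billion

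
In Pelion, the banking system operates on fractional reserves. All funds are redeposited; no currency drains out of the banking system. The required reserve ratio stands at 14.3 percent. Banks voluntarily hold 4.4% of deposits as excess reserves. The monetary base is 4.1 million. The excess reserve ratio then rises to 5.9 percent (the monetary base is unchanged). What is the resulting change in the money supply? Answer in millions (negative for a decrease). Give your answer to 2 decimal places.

-1.63 million

Initially m₁ = 1 / (0.143 + 0.044) ≈ 5.3476, so M₁ = 5.3476 × 4.1 ≈ 21.9252 million.
After the change m₂ = 1 / (0.143 + 0.059) ≈ 4.9505, so M₂ = 4.9505 × 4.1 ≈ 20.297 million.
ΔM = M₂ − M₁ = 20.297 − 21.9252 = -1.6282 million.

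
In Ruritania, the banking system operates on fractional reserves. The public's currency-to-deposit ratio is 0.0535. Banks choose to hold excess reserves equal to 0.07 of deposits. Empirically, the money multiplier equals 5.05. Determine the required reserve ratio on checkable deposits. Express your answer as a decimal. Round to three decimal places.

Using m = 5.05. Since m = (1 + c)/(c + rr + e), the denominator satisfies c + rr + e = (1 + c)/m = (1 + 0.0535) / 5.05 ≈ 0.208614.
With c = 0.0535 and e = 0.07, the required reserve ratio on checkable deposits is 0.208614 − 0.0535 − 0.07 = 0.085114.

0.085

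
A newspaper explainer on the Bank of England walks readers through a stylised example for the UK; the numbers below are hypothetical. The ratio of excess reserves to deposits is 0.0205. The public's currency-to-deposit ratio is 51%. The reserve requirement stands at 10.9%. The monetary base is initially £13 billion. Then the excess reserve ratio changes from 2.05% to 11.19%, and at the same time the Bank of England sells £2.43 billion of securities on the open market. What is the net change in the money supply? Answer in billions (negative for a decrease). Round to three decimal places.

Before: m₁ = (1 + 0.51) / (0.109 + 0.0205 + 0.51) ≈ 2.361220, MB₁ = 13, so M₁ = 2.361220 × 13 ≈ 30.6959 billion.
After: m₂ = (1 + 0.51) / (0.109 + 0.1119 + 0.51) ≈ 2.065946, MB₂ = 13 − 2.43 = 10.57, so M₂ = 2.065946 × 10.57 ≈ 21.837 billion.
ΔM = M₂ − M₁ = 21.837 − 30.6959 = -8.8589 billion.

-8.859 billion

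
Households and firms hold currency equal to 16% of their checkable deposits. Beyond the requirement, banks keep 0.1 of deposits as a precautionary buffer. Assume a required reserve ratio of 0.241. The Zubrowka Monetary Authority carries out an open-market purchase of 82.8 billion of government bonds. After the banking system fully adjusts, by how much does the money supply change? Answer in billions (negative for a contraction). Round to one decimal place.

191.7 billion

The money multiplier is m = (1 + c) / (rr + e + c) = (1 + 0.16) / (0.241 + 0.1 + 0.16) ≈ 2.3154.
The purchase adds 82.8 billion of base, so ΔM = m × ΔMB = 2.3154 × (+82.8) ≈ 191.7151 billion.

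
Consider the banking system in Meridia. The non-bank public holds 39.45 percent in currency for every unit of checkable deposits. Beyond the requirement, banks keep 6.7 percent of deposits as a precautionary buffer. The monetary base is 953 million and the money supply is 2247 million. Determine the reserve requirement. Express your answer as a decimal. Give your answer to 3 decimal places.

0.130

Using m = M/MB = 2247/953 ≈ 2.357817. Since m = (1 + c)/(c + rr + e), the denominator satisfies c + rr + e = (1 + c)/m = (1 + 0.3945) / 2.357817 ≈ 0.591437.
With c = 0.3945 and e = 0.067, the reserve requirement is 0.591437 − 0.3945 − 0.067 = 0.129937.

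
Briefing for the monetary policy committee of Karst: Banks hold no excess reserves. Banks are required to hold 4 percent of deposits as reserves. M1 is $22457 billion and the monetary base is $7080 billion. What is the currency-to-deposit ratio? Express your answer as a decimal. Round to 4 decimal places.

Using m = M/MB = 22457/7080 ≈ 3.171893. From m = (1 + c)/(c + rr + e), rearranging gives 1 + c = m·(c + rr + e), so c·(1 − m) = m·(rr + e) − 1.
Hence c = [m·(rr + e) − 1]/(1 − m) = [3.171893 × (0.04 + 0) − 1] / (1 − 3.171893) ≈ 0.402011.

0.4020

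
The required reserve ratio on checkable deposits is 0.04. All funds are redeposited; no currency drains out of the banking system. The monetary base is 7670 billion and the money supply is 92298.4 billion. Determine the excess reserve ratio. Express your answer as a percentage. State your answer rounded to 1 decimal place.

4.3%

Using m = M/MB = 92298.4/7670 ≈ 12.033690. Since m = (1 + c)/(c + rr + e), the denominator satisfies c + rr + e = (1 + c)/m = (1 + 0) / 12.033690 ≈ 0.083100.
With c = 0 and rr = 0.04, the excess reserve ratio is 0.083100 − 0 − 0.04 = 0.0431.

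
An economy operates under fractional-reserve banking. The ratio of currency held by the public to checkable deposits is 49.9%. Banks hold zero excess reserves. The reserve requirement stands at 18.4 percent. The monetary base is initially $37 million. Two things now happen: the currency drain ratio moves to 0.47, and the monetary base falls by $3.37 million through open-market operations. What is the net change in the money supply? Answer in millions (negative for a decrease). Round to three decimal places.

Before: m₁ = (1 + 0.499) / (0.184 + 0.499) ≈ 2.194729, MB₁ = 37, so M₁ = 2.194729 × 37 ≈ 81.205 million.
After: m₂ = (1 + 0.47) / (0.184 + 0.47) ≈ 2.247706, MB₂ = 37 − 3.37 = 33.63, so M₂ = 2.247706 × 33.63 ≈ 75.5904 million.
ΔM = M₂ − M₁ = 75.5904 − 81.205 = -5.6146 million.

-5.615 million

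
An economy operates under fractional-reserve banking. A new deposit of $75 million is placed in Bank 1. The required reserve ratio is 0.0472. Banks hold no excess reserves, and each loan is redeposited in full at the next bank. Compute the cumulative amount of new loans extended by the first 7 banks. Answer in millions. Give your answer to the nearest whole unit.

Bank i lends (1 − rr)^i of the original deposit: Bank 1 lends 75·0.9528 = 71.4600, Bank 2 lends 75·0.9528² ≈ 68.0871, and so on.
Summing a geometric series: total = 75·[0.9528·(1 − 0.9528^7) / (1 − 0.9528)] ≈ 434.7052 million.

$435 million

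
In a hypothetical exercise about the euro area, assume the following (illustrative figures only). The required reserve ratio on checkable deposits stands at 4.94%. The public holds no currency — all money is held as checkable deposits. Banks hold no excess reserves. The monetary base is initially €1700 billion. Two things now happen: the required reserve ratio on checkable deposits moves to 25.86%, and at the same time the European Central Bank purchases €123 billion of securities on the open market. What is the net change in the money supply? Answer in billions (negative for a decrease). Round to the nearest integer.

Before: m₁ = 1 / (0.0494) ≈ 20.24291, MB₁ = 1700, so M₁ = 20.24291 × 1700 = 34412.947 billion.
After: m₂ = 1 / (0.2586) ≈ 3.86698, MB₂ = 1700 + 123 = 1823, so M₂ = 3.86698 × 1823 ≈ 7049.5045 billion.
ΔM = M₂ − M₁ = 7049.5045 − 34412.947 = -27363.4425 billion.

-27363 billion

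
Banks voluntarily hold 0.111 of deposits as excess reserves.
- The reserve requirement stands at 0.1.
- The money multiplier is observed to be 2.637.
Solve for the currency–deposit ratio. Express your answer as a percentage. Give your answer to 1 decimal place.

27.1%

Using m = 2.637. From m = (1 + c)/(c + rr + e), rearranging gives 1 + c = m·(c + rr + e), so c·(1 − m) = m·(rr + e) − 1.
Hence c = [m·(rr + e) − 1]/(1 − m) = [2.637 × (0.1 + 0.111) − 1] / (1 − 2.637) ≈ 0.270979.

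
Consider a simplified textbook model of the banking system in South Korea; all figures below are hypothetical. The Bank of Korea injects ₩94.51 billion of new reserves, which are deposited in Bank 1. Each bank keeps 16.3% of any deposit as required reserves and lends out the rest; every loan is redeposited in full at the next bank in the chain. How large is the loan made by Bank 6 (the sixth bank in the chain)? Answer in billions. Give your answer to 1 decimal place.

₩32.5 billion

Each bank lends a fraction (1 − rr) = 0.8370 of the deposit it receives, so Bank 6 receives 94.51·0.8370^5 and lends 94.51·0.8370^6 ≈ 32.4960 billion.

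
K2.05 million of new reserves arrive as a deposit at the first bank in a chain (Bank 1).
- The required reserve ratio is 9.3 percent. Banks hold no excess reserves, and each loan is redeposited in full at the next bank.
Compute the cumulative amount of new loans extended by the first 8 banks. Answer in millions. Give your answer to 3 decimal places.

Bank i lends (1 − rr)^i of the original deposit: Bank 1 lends 2.05·0.9070 ≈ 1.8593, Bank 2 lends 2.05·0.9070² ≈ 1.6864, and so on.
Summing a geometric series: total = 2.05·[0.9070·(1 − 0.9070^8) / (1 − 0.9070)] ≈ 10.8364 million.

K10.836 million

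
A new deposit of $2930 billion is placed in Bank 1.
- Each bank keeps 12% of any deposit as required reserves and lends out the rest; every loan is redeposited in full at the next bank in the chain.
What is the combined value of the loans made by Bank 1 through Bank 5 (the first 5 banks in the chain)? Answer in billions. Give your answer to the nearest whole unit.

Bank i lends (1 − rr)^i of the original deposit: Bank 1 lends 2930·0.8800 = 2578.4000, Bank 2 lends 2930·0.8800² = 2268.9920, and so on.
Summing a geometric series: total = 2930·[0.8800·(1 − 0.8800^5) / (1 − 0.8800)] ≈ 10147.4669 billion.

$10147 billion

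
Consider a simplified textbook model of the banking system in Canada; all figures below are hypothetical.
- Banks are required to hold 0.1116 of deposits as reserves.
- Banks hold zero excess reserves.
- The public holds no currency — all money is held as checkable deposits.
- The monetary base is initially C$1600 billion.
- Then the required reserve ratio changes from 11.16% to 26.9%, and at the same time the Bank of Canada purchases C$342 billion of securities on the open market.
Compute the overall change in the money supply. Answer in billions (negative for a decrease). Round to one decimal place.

-7117.6 billion

Before: m₁ = 1 / (0.1116) ≈ 8.960573, MB₁ = 1600, so M₁ = 8.960573 × 1600 = 14336.9168 billion.
After: m₂ = 1 / (0.269) ≈ 3.717472, MB₂ = 1600 + 342 = 1942, so M₂ = 3.717472 × 1942 ≈ 7219.3306 billion.
ΔM = M₂ − M₁ = 7219.3306 − 14336.9168 = -7117.5862 billion.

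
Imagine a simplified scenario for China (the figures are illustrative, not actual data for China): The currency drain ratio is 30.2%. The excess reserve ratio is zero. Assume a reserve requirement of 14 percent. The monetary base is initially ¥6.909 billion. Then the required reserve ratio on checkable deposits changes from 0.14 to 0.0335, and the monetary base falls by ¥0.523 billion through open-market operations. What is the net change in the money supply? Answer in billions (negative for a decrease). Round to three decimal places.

¥4.431 billion

Before: m₁ = (1 + 0.302) / (0.14 + 0.302) ≈ 2.94570, MB₁ = 6.909, so M₁ = 2.94570 × 6.909 ≈ 20.3518 billion.
After: m₂ = (1 + 0.302) / (0.0335 + 0.302) ≈ 3.88077, MB₂ = 6.909 − 0.523 = 6.386, so M₂ = 3.88077 × 6.386 ≈ 24.7826 billion.
ΔM = M₂ − M₁ = 24.7826 − 20.3518 = 4.4308 billion.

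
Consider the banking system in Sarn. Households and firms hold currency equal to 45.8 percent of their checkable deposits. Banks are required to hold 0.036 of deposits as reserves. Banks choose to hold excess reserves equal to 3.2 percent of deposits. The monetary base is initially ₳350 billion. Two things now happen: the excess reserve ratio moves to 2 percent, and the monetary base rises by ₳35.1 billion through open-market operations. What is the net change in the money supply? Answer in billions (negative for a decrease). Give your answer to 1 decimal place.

Before: m₁ = (1 + 0.458) / (0.036 + 0.032 + 0.458) ≈ 2.77186, MB₁ = 350, so M₁ = 2.77186 × 350 = 970.151 billion.
After: m₂ = (1 + 0.458) / (0.036 + 0.02 + 0.458) ≈ 2.83658, MB₂ = 350 + 35.1 = 385.1, so M₂ = 2.83658 × 385.1 ≈ 1092.367 billion.
ΔM = M₂ − M₁ = 1092.367 − 970.151 = 122.216 billion.

₳122.2 billion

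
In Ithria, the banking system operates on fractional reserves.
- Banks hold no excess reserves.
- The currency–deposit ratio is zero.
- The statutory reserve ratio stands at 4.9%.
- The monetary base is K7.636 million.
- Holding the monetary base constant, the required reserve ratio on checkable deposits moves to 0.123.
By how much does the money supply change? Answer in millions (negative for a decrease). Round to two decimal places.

-93.76 million

Initially m₁ = 1 / (0.049) ≈ 20.4082, so M₁ = 20.4082 × 7.636 ≈ 155.837 million.
After the change m₂ = 1 / (0.123) ≈ 8.1301, so M₂ = 8.1301 × 7.636 ≈ 62.0814 million.
ΔM = M₂ − M₁ = 62.0814 − 155.837 = -93.7556 million.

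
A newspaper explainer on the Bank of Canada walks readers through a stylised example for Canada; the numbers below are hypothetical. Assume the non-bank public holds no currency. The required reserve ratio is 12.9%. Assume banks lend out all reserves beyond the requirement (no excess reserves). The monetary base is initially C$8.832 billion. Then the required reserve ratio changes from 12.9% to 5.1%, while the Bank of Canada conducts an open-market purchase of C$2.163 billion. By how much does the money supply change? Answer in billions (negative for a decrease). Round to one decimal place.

C$147.1 billion

Before: m₁ = 1 / (0.129) ≈ 7.7519, MB₁ = 8.832, so M₁ = 7.7519 × 8.832 ≈ 68.4648 billion.
After: m₂ = 1 / (0.051) ≈ 19.6078, MB₂ = 8.832 + 2.163 = 10.995, so M₂ = 19.6078 × 10.995 ≈ 215.5878 billion.
ΔM = M₂ − M₁ = 215.5878 − 68.4648 = 147.123 billion.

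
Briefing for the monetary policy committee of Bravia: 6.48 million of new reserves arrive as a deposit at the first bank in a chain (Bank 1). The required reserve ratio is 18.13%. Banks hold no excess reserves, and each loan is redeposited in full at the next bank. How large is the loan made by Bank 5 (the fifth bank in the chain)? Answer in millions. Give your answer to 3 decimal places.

2.383 million

Each bank lends a fraction (1 − rr) = 0.8187 of the deposit it receives, so Bank 5 receives 6.48·0.8187^4 and lends 6.48·0.8187^5 ≈ 2.3834 million.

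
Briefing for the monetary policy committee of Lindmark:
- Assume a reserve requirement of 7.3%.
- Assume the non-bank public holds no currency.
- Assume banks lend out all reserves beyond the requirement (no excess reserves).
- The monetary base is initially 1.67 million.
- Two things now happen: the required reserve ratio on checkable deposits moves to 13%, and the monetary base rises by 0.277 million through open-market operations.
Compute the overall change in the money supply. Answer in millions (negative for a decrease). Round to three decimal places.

Before: m₁ = 1 / (0.073) ≈ 13.69863, MB₁ = 1.67, so M₁ = 13.69863 × 1.67 ≈ 22.8767 million.
After: m₂ = 1 / (0.13) ≈ 7.69231, MB₂ = 1.67 + 0.277 = 1.947, so M₂ = 7.69231 × 1.947 ≈ 14.9769 million.
ΔM = M₂ − M₁ = 14.9769 − 22.8767 = -7.8998 million.

-7.900 million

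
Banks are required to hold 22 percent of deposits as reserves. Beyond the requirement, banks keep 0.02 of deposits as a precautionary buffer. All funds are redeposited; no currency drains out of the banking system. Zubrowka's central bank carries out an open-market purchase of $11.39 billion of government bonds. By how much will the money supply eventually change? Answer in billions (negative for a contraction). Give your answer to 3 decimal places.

$47.458 billion

The money multiplier is m = 1 / (rr + e) = 1 / (0.22 + 0.02) ≈ 4.166667.
The purchase adds 11.39 billion of base, so ΔM = m × ΔMB = 4.166667 × (+11.39) ≈ 47.4583 billion.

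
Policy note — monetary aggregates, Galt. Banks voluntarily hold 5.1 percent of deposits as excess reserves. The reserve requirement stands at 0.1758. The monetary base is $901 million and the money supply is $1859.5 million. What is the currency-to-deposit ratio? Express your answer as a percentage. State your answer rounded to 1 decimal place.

Using m = M/MB = 1859.5/901 ≈ 2.063818. From m = (1 + c)/(c + rr + e), rearranging gives 1 + c = m·(c + rr + e), so c·(1 − m) = m·(rr + e) − 1.
Hence c = [m·(rr + e) − 1]/(1 − m) = [2.063818 × (0.1758 + 0.051) − 1] / (1 − 2.063818) ≈ 0.500016.

50.0%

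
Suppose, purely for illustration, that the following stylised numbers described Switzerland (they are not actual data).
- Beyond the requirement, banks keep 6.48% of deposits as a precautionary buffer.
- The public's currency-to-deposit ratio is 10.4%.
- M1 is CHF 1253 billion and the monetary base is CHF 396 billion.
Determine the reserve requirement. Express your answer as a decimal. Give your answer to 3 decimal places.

0.180

Using m = M/MB = 1253/396 ≈ 3.164141. Since m = (1 + c)/(c + rr + e), the denominator satisfies c + rr + e = (1 + c)/m = (1 + 0.104) / 3.164141 ≈ 0.348910.
With c = 0.104 and e = 0.0648, the reserve requirement is 0.348910 − 0.104 − 0.0648 = 0.18011.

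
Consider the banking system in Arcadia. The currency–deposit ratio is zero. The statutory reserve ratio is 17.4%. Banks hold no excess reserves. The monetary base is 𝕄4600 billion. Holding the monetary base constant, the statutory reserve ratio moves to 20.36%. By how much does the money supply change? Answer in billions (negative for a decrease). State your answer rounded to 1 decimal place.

-3843.5 billion

Initially m₁ = 1 / (0.174) ≈ 5.747126, so M₁ = 5.747126 × 4600 = 26436.7796 billion.
After the change m₂ = 1 / (0.2036) ≈ 4.911591, so M₂ = 4.911591 × 4600 = 22593.3186 billion.
ΔM = M₂ − M₁ = 22593.3186 − 26436.7796 = -3843.461 billion.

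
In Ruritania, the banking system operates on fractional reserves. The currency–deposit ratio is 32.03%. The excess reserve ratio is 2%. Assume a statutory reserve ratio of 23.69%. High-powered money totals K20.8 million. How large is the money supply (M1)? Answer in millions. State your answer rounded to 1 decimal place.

The money multiplier is m = (1 + c) / (rr + e + c) = (1 + 0.3203) / (0.2369 + 0.02 + 0.3203) ≈ 2.2874.
So M = m × MB = 2.2874 × 20.8 ≈ 47.5779 million.

K47.6 million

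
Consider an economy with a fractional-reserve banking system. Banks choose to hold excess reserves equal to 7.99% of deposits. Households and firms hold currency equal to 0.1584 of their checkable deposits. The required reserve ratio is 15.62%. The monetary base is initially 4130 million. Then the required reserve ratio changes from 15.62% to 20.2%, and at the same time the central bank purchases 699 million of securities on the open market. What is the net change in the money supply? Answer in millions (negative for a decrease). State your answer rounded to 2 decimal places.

577.55 million

Before: m₁ = (1 + 0.1584) / (0.1562 + 0.0799 + 0.1584) ≈ 2.9363752, MB₁ = 4130, so M₁ = 2.9363752 × 4130 ≈ 12127.2296 million.
After: m₂ = (1 + 0.1584) / (0.202 + 0.0799 + 0.1584) ≈ 2.6309335, MB₂ = 4130 + 699 = 4829, so M₂ = 2.6309335 × 4829 ≈ 12704.7779 million.
ΔM = M₂ − M₁ = 12704.7779 − 12127.2296 = 577.5483 million.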